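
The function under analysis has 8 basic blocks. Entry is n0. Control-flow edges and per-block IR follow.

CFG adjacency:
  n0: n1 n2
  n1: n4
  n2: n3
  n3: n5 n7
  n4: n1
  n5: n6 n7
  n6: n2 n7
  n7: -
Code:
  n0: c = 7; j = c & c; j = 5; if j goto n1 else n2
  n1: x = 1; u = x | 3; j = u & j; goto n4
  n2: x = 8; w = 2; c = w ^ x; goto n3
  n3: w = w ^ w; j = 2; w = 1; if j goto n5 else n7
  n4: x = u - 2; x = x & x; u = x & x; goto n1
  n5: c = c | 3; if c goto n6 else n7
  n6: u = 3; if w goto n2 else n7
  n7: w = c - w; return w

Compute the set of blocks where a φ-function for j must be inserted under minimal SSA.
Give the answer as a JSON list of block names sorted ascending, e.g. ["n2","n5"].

idom tree: n1←n0 n2←n0 n3←n2 n4←n1 n5←n3 n6←n5 n7←n3
Join-block Dom:
  n1: preds {n0,n4}: {n0} ∩ {n0,n1,n4} = {n0}; idom=n0
  n2: preds {n0,n6}: {n0} ∩ {n0,n2,n3,n5,n6} = {n0}; idom=n0
  n7: preds {n3,n5,n6}: {n0,n2,n3} ∩ {n0,n2,n3,n5} ∩ {n0,n2,n3,n5,n6} = {n0,n2,n3}; idom=n3

DF walk-up:
  join n1 pred n0: · stop@n0
  join n1 pred n4: n4→n1 stop@n0
  join n2 pred n0: · stop@n0
  join n2 pred n6: n6→n5→n3→n2 stop@n0
  join n7 pred n3: · stop@n3
  join n7 pred n5: n5 stop@n3
  join n7 pred n6: n6→n5 stop@n3
  n0: DF=∅
  n1: DF={n1}
  n2: DF={n2}
  n3: DF={n2}
  n4: DF={n1}
  n5: DF={n2,n7}
  n6: DF={n2,n7}
  n7: DF=∅

φ for j: defs {n0,n1,n3}
  DF⁺ = {n1,n2}

Answer: ["n1", "n2"]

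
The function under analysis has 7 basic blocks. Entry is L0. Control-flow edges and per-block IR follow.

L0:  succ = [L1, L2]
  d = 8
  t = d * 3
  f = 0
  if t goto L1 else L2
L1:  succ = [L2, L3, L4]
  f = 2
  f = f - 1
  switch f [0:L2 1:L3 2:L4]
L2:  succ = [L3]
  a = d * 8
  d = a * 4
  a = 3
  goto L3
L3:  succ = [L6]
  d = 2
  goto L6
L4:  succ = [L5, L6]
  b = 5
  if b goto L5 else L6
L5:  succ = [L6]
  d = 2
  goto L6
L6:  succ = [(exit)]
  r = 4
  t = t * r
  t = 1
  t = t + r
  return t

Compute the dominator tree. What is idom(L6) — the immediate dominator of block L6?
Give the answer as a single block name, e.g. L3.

idom tree: L1←L0 L2←L0 L3←L0 L4←L1 L5←L4 L6←L0
Join-block Dom:
  L2: preds {L0,L1}: {L0} ∩ {L0,L1} = {L0}; idom=L0
  L3: preds {L1,L2}: {L0,L1} ∩ {L0,L2} = {L0}; idom=L0
  L6: preds {L3,L4,L5}: {L0,L3} ∩ {L0,L1,L4} ∩ {L0,L1,L4,L5} = {L0}; idom=L0

idom(L6) = L0

Answer: L0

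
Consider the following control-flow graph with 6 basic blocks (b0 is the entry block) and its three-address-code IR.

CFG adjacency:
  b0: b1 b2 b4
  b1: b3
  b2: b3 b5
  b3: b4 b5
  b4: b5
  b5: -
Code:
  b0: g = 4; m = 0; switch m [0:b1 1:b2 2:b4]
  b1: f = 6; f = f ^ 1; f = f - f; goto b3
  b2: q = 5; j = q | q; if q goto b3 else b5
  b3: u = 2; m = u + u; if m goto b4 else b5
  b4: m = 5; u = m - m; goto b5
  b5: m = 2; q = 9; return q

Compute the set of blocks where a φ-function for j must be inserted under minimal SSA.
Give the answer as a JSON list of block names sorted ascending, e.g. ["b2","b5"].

Answer: ["b3", "b4", "b5"]

Analysis:
idom tree: b1←b0 b2←b0 b3←b0 b4←b0 b5←b0
Join-block Dom:
  b3: preds {b1,b2}: {b0,b1} ∩ {b0,b2} = {b0}; idom=b0
  b4: preds {b0,b3}: {b0} ∩ {b0,b3} = {b0}; idom=b0
  b5: preds {b2,b3,b4}: {b0,b2} ∩ {b0,b3} ∩ {b0,b4} = {b0}; idom=b0

DF derivation:
  join b3 pred b1: b1 stop@b0
  join b3 pred b2: b2 stop@b0
  join b4 pred b0: · stop@b0
  join b4 pred b3: b3 stop@b0
  join b5 pred b2: b2 stop@b0
  join b5 pred b3: b3 stop@b0
  join b5 pred b4: b4 stop@b0
  b0: DF=∅
  b1: DF={b3}
  b2: DF={b3,b5}
  b3: DF={b4,b5}
  b4: DF={b5}
  b5: DF=∅

φ for j: defs {b2}
  DF⁺ = {b3,b4,b5}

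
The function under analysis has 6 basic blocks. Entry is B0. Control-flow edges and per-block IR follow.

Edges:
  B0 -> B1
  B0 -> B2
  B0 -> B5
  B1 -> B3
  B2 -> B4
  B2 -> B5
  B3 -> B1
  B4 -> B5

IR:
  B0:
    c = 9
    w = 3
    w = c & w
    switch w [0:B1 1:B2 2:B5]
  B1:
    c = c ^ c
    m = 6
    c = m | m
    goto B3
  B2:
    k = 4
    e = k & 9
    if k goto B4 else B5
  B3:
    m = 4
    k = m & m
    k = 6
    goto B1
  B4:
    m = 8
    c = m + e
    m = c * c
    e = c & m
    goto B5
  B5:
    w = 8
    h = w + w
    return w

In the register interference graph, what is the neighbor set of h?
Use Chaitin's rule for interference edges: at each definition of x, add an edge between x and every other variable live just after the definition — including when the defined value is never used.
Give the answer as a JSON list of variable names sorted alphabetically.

Answer: ["w"]

Derivation:
Per-block:
  B0: {c,w} / ∅
  B1: {c,m} / {c}
  B2: {e,k} / ∅
  B3: {k,m} / ∅
  B4: {c,e,m} / {e}
  B5: {h,w} / ∅

Backward fixpoint:
  B0 li=∅ lo={c}
  B1 li={c} lo={c}
  B2 li=∅ lo={e}
  B3 li={c} lo={c}
  B4 li={e} lo=∅
  B5 li=∅ lo=∅

Interference:
  c — {k,m,w}
  e — {k,m}
  h — {w}
  k — {c,e}
  m — {c,e}
  w — {c,h}

N(h) = ["w"]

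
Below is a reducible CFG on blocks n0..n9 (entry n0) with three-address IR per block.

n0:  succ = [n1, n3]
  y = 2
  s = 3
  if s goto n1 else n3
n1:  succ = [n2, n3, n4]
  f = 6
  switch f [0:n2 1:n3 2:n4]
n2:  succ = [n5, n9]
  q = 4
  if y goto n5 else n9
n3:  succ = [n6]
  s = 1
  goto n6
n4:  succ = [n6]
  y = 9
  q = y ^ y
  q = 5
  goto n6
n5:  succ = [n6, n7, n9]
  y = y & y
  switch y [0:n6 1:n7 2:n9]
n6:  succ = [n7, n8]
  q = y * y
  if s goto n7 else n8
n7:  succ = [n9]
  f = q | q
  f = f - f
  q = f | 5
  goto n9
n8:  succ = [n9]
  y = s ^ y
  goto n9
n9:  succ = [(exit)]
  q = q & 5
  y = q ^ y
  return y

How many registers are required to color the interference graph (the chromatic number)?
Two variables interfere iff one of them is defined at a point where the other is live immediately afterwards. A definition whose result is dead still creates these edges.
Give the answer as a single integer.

Answer: 3

Working:
Block summaries:
  n0 def {s,y} use ∅
  n1 def {f} use ∅
  n2 def {q} use {y}
  n3 def {s} use ∅
  n4 def {q,y} use ∅
  n5 def {y} use {y}
  n6 def {q} use {s,y}
  n7 def {f,q} use {q}
  n8 def {y} use {s,y}
  n9 def {q,y} use {q,y}

Backward fixpoint:
  n0: in=∅ out={s,y}
  n1: in={s,y} out={s,y}
  n2: in={s,y} out={q,s,y}
  n3: in={y} out={s,y}
  n4: in={s} out={s,y}
  n5: in={q,s,y} out={q,s,y}
  n6: in={s,y} out={q,s,y}
  n7: in={q,y} out={q,y}
  n8: in={q,s,y} out={q,y}
  n9: in={q,y} out=∅

Interference:
  f — {s,y}
  q — {s,y}
  s — {f,q,y}
  y — {f,q,s}

Registers:
  {f,s,y} pairwise interfere (3-clique) ⇒ χ ≥ 3
  assign f→c2 q→c2 s→c0 y→c1 — no edge inside a register ⇒ χ ≤ 3
  χ = 3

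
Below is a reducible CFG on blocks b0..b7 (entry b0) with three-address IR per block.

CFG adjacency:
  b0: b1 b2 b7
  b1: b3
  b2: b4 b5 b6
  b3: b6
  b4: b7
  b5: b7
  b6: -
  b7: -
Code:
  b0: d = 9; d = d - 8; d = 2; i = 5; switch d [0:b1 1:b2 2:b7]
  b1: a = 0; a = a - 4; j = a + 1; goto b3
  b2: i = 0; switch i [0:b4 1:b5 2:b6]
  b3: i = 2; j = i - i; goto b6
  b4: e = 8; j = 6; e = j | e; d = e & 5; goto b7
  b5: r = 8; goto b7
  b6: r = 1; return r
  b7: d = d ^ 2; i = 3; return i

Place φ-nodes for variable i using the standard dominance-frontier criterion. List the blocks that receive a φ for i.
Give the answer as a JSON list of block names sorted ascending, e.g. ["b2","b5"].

Answer: ["b6", "b7"]

Derivation:
idom tree: b1←b0 b2←b0 b3←b1 b4←b2 b5←b2 b6←b0 b7←b0
Dom at joins:
  b6: preds {b2,b3}: {b0,b2} ∩ {b0,b1,b3} = {b0}; idom=b0
  b7: preds {b0,b4,b5}: {b0} ∩ {b0,b2,b4} ∩ {b0,b2,b5} = {b0}; idom=b0

Frontier:
  b6←b2: walk b2 to b0
  b6←b3: walk b3→b1 to b0
  b7←b0: walk · to b0
  b7←b4: walk b4→b2 to b0
  b7←b5: walk b5→b2 to b0
  b0 → ∅
  b1 → {b6}
  b2 → {b6,b7}
  b3 → {b6}
  b4 → {b7}
  b5 → {b7}
  b6 → ∅
  b7 → ∅

φ for i: defs {b0,b2,b3,b7}
  DF⁺ = {b6,b7}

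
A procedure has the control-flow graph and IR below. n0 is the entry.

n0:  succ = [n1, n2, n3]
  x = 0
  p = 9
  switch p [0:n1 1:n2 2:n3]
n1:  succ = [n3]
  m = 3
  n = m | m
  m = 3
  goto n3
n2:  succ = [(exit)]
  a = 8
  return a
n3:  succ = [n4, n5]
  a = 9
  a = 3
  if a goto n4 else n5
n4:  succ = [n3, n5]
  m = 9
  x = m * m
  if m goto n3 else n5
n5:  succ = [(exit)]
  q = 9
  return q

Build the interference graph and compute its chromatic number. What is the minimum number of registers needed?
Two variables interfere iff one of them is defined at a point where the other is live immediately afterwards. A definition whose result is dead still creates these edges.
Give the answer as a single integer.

Per-block:
  n0 def {p,x} use ∅
  n1 def {m,n} use ∅
  n2 def {a} use ∅
  n3 def {a} use ∅
  n4 def {m,x} use ∅
  n5 def {q} use ∅

Live sets:
  live n0: ∅→∅
  live n1: ∅→∅
  live n2: ∅→∅
  live n3: ∅→∅
  live n4: ∅→∅
  live n5: ∅→∅

Interference:
  a↔∅
  m↔{x}
  n↔∅
  p↔∅
  q↔∅
  x↔{m}

Colouring:
  clique {m,x} ⇒ need ≥ 2
  assign a→R0 m→R0 n→R0 p→R0 q→R0 x→R1 — no edge inside a register ⇒ χ ≤ 2
  χ = 2

Answer: 2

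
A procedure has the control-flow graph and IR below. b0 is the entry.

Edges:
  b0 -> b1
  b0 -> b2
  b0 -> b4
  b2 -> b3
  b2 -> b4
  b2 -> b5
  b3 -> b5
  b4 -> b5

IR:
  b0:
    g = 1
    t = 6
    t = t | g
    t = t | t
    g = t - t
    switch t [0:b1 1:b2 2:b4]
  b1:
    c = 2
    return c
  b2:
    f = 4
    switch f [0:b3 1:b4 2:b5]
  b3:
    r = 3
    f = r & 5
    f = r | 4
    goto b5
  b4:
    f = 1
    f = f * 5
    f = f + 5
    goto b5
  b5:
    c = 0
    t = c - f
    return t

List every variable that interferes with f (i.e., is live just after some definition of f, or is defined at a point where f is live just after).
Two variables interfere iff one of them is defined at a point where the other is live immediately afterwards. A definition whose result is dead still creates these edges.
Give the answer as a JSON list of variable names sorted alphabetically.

Answer: ["c", "r"]

Analysis:
def/use:
  b0: def={g,t} ue=∅
  b1: def={c} ue=∅
  b2: def={f} ue=∅
  b3: def={f,r} ue=∅
  b4: def={f} ue=∅
  b5: def={c,t} ue={f}

Backward fixpoint:
  b0: in=∅ out=∅
  b1: in=∅ out=∅
  b2: in=∅ out={f}
  b3: in=∅ out={f}
  b4: in=∅ out={f}
  b5: in={f} out=∅

Interference:
  c↔{f}
  f↔{c,r}
  g↔{t}
  r↔{f}
  t↔{g}

N(f) = ["c", "r"]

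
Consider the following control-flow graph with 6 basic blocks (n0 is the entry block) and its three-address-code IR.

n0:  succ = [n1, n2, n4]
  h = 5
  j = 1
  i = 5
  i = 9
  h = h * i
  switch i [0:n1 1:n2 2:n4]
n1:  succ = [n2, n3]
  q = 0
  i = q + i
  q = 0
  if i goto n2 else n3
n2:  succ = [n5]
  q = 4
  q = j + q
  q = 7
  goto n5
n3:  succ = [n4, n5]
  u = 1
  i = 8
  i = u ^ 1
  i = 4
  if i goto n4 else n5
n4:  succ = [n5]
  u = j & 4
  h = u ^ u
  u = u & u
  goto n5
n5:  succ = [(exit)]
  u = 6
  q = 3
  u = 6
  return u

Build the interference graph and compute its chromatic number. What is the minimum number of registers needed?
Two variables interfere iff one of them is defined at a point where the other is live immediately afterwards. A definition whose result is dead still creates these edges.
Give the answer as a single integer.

def/use:
  n0: def={h,i,j} ue=∅
  n1: def={i,q} ue={i}
  n2: def={q} ue={j}
  n3: def={i,u} ue=∅
  n4: def={h,u} ue={j}
  n5: def={q,u} ue=∅

Live sets:
  n0: in=∅ out={i,j}
  n1: in={i,j} out={j}
  n2: in={j} out=∅
  n3: in={j} out={j}
  n4: in={j} out=∅
  n5: in=∅ out=∅

Interference:
  h↔{i,j,u}
  i↔{h,j,q,u}
  j↔{h,i,q,u}
  q↔{i,j}
  u↔{h,i,j}

Registers:
  {h,i,j,u} pairwise interfere (4-clique) ⇒ χ ≥ 4
  4-colouring: r0={i}  r1={j}  r2={h,q}  r3={u}
  χ = 4

Answer: 4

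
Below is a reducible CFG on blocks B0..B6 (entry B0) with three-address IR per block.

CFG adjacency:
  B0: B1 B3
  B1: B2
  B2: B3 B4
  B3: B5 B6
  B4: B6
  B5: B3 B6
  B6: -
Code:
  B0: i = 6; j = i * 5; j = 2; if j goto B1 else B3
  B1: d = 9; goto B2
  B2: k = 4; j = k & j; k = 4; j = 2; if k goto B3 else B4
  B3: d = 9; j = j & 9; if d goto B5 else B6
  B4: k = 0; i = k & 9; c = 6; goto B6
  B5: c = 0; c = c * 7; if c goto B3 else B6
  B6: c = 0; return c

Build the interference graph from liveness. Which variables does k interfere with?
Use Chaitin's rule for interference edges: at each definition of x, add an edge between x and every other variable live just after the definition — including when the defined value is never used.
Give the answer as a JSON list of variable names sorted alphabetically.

def/use:
  B0 def {i,j} use ∅
  B1 def {d} use ∅
  B2 def {j,k} use {j}
  B3 def {d,j} use {j}
  B4 def {c,i,k} use ∅
  B5 def {c} use ∅
  B6 def {c} use ∅

Backward fixpoint:
  B0: in=∅ out={j}
  B1: in={j} out={j}
  B2: in={j} out={j}
  B3: in={j} out={j}
  B4: in=∅ out=∅
  B5: in={j} out={j}
  B6: in=∅ out=∅

Interfere edges:
  c↔{j}
  d↔{j}
  i↔∅
  j↔{c,d,k}
  k↔{j}

N(k) = ["j"]

Answer: ["j"]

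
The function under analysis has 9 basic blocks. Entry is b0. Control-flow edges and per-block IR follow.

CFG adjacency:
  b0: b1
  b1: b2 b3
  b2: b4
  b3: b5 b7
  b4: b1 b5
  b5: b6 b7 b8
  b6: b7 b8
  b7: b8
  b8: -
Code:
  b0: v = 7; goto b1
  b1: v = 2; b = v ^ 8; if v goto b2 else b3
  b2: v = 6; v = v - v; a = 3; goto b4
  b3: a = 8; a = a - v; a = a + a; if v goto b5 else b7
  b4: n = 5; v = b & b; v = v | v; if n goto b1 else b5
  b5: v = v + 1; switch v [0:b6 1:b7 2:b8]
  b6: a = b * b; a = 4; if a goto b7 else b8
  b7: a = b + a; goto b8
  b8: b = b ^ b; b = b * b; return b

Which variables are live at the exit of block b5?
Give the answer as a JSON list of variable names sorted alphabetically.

Answer: ["a", "b"]

Derivation:
def/use:
  b0: def={v} ue=∅
  b1: def={b,v} ue=∅
  b2: def={a,v} ue=∅
  b3: def={a} ue={v}
  b4: def={n,v} ue={b}
  b5: def={v} ue={v}
  b6: def={a} ue={b}
  b7: def={a} ue={a,b}
  b8: def={b} ue={b}

Live sets:
  b0: in=∅ out=∅
  b1: in=∅ out={b,v}
  b2: in={b} out={a,b}
  b3: in={b,v} out={a,b,v}
  b4: in={a,b} out={a,b,v}
  b5: in={a,b,v} out={a,b}
  b6: in={b} out={a,b}
  b7: in={a,b} out={b}
  b8: in={b} out=∅

live-out(b5) = ["a", "b"]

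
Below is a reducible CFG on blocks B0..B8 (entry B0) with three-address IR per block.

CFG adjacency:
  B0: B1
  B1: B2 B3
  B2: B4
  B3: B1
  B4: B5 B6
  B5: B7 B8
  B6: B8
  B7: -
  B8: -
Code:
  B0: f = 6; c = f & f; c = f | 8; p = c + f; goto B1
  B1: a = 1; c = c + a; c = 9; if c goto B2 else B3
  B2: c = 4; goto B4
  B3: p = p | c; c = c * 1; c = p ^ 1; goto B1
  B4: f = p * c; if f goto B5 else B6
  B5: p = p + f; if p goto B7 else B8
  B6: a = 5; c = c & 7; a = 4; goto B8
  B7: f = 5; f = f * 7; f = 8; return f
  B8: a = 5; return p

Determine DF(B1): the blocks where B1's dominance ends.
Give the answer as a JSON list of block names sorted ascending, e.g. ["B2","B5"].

Answer: ["B1"]

Working:
idom tree: B1←B0 B2←B1 B3←B1 B4←B2 B5←B4 B6←B4 B7←B5 B8←B4
Join-block Dom:
  B1: preds {B0,B3}: {B0} ∩ {B0,B1,B3} = {B0}; idom=B0
  B8: preds {B5,B6}: {B0,B1,B2,B4,B5} ∩ {B0,B1,B2,B4,B6} = {B0,B1,B2,B4}; idom=B4

DF walk-up:
  B1←B0: walk · to B0
  B1←B3: walk B3→B1 to B0
  B8←B5: walk B5 to B4
  B8←B6: walk B6 to B4
  B0: DF=∅
  B1: DF={B1}
  B2: DF=∅
  B3: DF={B1}
  B4: DF=∅
  B5: DF={B8}
  B6: DF={B8}
  B7: DF=∅
  B8: DF=∅

DF(B1) = ["B1"]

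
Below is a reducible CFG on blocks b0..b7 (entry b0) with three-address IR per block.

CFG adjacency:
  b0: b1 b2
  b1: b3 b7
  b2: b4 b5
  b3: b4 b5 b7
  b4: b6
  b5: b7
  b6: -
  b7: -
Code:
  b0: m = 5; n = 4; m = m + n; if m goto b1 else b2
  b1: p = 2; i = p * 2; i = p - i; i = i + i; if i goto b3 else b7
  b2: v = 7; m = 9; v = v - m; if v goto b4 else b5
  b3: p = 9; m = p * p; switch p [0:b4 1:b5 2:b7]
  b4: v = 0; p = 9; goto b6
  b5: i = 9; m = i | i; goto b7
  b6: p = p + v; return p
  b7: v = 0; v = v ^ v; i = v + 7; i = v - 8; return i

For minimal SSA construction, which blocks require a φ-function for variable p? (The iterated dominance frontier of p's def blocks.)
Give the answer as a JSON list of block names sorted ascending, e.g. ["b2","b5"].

idom tree: b1←b0 b2←b0 b3←b1 b4←b0 b5←b0 b6←b4 b7←b0
Dom∩ at merges:
  b4: preds {b2,b3}: {b0,b2} ∩ {b0,b1,b3} = {b0}; idom=b0
  b5: preds {b2,b3}: {b0,b2} ∩ {b0,b1,b3} = {b0}; idom=b0
  b7: preds {b1,b3,b5}: {b0,b1} ∩ {b0,b1,b3} ∩ {b0,b5} = {b0}; idom=b0

Frontier:
  b4←b2: walk b2 to b0
  b4←b3: walk b3→b1 to b0
  b5←b2: walk b2 to b0
  b5←b3: walk b3→b1 to b0
  b7←b1: walk b1 to b0
  b7←b3: walk b3→b1 to b0
  b7←b5: walk b5 to b0
  DF(b0)=∅
  DF(b1)={b4,b5,b7}
  DF(b2)={b4,b5}
  DF(b3)={b4,b5,b7}
  DF(b4)=∅
  DF(b5)={b7}
  DF(b6)=∅
  DF(b7)=∅

φ for p: defs {b1,b3,b4,b6}
  DF⁺ = {b4,b5,b7}

Answer: ["b4", "b5", "b7"]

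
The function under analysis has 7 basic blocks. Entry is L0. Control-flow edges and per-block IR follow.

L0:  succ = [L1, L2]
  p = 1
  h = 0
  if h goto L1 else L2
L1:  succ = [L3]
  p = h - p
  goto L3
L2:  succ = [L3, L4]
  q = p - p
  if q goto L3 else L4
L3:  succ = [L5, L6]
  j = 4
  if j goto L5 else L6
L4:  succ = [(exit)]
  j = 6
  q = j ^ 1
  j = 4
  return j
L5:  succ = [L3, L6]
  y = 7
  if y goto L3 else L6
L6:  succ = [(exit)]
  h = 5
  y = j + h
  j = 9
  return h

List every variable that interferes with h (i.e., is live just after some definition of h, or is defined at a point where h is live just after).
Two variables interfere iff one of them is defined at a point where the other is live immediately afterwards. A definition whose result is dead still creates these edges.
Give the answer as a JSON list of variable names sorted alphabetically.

Block summaries:
  L0: def={h,p} ue=∅
  L1: def={p} ue={h,p}
  L2: def={q} ue={p}
  L3: def={j} ue=∅
  L4: def={j,q} ue=∅
  L5: def={y} ue=∅
  L6: def={h,j,y} ue={j}

Live sets:
  L0 li=∅ lo={h,p}
  L1 li={h,p} lo=∅
  L2 li={p} lo=∅
  L3 li=∅ lo={j}
  L4 li=∅ lo=∅
  L5 li={j} lo={j}
  L6 li={j} lo=∅

Interference:
  h: {j,p,y}
  j: {h,y}
  p: {h}
  q: ∅
  y: {h,j}

N(h) = ["j", "p", "y"]

Answer: ["j", "p", "y"]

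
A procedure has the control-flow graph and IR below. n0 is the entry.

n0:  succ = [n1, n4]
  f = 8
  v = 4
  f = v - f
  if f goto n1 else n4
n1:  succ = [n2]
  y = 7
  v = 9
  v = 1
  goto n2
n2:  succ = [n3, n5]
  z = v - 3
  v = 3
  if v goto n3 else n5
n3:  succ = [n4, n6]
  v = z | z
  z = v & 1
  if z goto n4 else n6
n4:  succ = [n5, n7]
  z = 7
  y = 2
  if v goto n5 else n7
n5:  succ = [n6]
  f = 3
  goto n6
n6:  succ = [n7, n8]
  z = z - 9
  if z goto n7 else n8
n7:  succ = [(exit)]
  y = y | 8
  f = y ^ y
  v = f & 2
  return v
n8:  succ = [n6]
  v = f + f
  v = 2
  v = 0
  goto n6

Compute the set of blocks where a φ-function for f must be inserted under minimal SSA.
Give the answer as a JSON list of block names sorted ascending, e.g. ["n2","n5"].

idom tree: n1←n0 n2←n1 n3←n2 n4←n0 n5←n0 n6←n0 n7←n0 n8←n6
Join-block Dom:
  n4: preds {n0,n3}: {n0} ∩ {n0,n1,n2,n3} = {n0}; idom=n0
  n5: preds {n2,n4}: {n0,n1,n2} ∩ {n0,n4} = {n0}; idom=n0
  n6: preds {n3,n5,n8}: {n0,n1,n2,n3} ∩ {n0,n5} ∩ {n0,n6,n8} = {n0}; idom=n0
  n7: preds {n4,n6}: {n0,n4} ∩ {n0,n6} = {n0}; idom=n0

DF walk-up:
  n4←n0: walk · to n0
  n4←n3: walk n3→n2→n1 to n0
  n5←n2: walk n2→n1 to n0
  n5←n4: walk n4 to n0
  n6←n3: walk n3→n2→n1 to n0
  n6←n5: walk n5 to n0
  n6←n8: walk n8→n6 to n0
  n7←n4: walk n4 to n0
  n7←n6: walk n6 to n0
  DF(n0)=∅
  DF(n1)={n4,n5,n6}
  DF(n2)={n4,n5,n6}
  DF(n3)={n4,n6}
  DF(n4)={n5,n7}
  DF(n5)={n6}
  DF(n6)={n6,n7}
  DF(n7)=∅
  DF(n8)={n6}

φ for f: defs {n0,n5,n7}
  DF⁺ = {n6,n7}

Answer: ["n6", "n7"]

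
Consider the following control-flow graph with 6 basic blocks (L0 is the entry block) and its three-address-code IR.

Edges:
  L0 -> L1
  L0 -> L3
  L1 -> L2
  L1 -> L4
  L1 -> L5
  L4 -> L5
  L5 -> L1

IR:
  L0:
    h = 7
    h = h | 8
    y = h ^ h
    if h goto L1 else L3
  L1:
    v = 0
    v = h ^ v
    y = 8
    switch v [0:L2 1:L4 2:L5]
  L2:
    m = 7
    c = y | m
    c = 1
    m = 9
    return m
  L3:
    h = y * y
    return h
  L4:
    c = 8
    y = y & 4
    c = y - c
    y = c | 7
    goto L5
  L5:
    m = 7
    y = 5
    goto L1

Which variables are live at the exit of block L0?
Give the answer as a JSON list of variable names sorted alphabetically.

Answer: ["h", "y"]

Working:
Block summaries:
  L0 def {h,y} use ∅
  L1 def {v,y} use {h}
  L2 def {c,m} use {y}
  L3 def {h} use {y}
  L4 def {c,y} use {y}
  L5 def {m,y} use ∅

Live sets:
  L0: in=∅ out={h,y}
  L1: in={h} out={h,y}
  L2: in={y} out=∅
  L3: in={y} out=∅
  L4: in={h,y} out={h}
  L5: in={h} out={h}

live-out(L0) = ["h", "y"]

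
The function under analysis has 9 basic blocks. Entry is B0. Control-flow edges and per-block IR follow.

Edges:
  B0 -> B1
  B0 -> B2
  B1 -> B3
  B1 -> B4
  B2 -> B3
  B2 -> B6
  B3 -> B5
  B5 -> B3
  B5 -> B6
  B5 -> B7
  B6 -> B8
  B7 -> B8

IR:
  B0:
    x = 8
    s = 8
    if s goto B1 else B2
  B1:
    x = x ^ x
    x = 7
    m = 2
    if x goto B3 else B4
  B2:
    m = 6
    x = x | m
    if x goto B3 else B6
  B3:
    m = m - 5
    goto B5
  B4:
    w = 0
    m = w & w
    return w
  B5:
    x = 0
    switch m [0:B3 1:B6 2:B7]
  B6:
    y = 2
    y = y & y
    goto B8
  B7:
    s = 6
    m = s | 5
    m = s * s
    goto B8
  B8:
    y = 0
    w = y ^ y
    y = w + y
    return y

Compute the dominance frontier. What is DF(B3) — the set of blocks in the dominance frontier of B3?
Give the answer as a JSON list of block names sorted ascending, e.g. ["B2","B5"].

Answer: ["B3", "B6", "B8"]

Working:
idom tree: B1←B0 B2←B0 B3←B0 B4←B1 B5←B3 B6←B0 B7←B5 B8←B0
Dom at joins:
  B3: preds {B1,B2,B5}: {B0,B1} ∩ {B0,B2} ∩ {B0,B3,B5} = {B0}; idom=B0
  B6: preds {B2,B5}: {B0,B2} ∩ {B0,B3,B5} = {B0}; idom=B0
  B8: preds {B6,B7}: {B0,B6} ∩ {B0,B3,B5,B7} = {B0}; idom=B0

DF walk-up:
  join B3 pred B1: B1 stop@B0
  join B3 pred B2: B2 stop@B0
  join B3 pred B5: B5→B3 stop@B0
  join B6 pred B2: B2 stop@B0
  join B6 pred B5: B5→B3 stop@B0
  join B8 pred B6: B6 stop@B0
  join B8 pred B7: B7→B5→B3 stop@B0
  DF(B0)=∅
  DF(B1)={B3}
  DF(B2)={B3,B6}
  DF(B3)={B3,B6,B8}
  DF(B4)=∅
  DF(B5)={B3,B6,B8}
  DF(B6)={B8}
  DF(B7)={B8}
  DF(B8)=∅

DF(B3) = ["B3", "B6", "B8"]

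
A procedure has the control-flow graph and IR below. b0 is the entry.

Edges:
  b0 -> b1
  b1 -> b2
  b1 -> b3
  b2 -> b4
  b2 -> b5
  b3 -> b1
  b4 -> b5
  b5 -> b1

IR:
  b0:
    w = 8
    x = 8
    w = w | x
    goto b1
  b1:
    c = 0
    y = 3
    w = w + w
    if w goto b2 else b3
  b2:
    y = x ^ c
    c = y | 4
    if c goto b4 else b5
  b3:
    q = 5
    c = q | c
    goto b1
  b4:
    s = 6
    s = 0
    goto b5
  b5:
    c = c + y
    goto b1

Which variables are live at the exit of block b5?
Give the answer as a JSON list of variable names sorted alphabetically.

Block summaries:
  b0: def={w,x} ue=∅
  b1: def={c,w,y} ue={w}
  b2: def={c,y} ue={c,x}
  b3: def={c,q} ue={c}
  b4: def={s} ue=∅
  b5: def={c} ue={c,y}

Live sets:
  b0 li=∅ lo={w,x}
  b1 li={w,x} lo={c,w,x}
  b2 li={c,w,x} lo={c,w,x,y}
  b3 li={c,w,x} lo={w,x}
  b4 li={c,w,x,y} lo={c,w,x,y}
  b5 li={c,w,x,y} lo={w,x}

live-out(b5) = ["w", "x"]

Answer: ["w", "x"]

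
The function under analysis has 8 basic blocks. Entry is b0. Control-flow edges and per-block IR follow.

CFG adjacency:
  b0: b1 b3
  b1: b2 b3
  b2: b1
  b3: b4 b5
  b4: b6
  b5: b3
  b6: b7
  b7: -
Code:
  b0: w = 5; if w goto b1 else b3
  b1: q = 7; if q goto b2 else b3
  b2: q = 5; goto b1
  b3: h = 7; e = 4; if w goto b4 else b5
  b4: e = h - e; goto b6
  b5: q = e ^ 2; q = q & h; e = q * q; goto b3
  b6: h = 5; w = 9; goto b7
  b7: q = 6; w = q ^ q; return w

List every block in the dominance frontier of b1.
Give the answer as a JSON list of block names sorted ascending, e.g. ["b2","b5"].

idom tree: b1←b0 b2←b1 b3←b0 b4←b3 b5←b3 b6←b4 b7←b6
Dom at joins:
  b1: preds {b0,b2}: {b0} ∩ {b0,b1,b2} = {b0}; idom=b0
  b3: preds {b0,b1,b5}: {b0} ∩ {b0,b1} ∩ {b0,b3,b5} = {b0}; idom=b0

DF walk-up:
  b1←b0: walk · to b0
  b1←b2: walk b2→b1 to b0
  b3←b0: walk · to b0
  b3←b1: walk b1 to b0
  b3←b5: walk b5→b3 to b0
  b0 → ∅
  b1 → {b1,b3}
  b2 → {b1}
  b3 → {b3}
  b4 → ∅
  b5 → {b3}
  b6 → ∅
  b7 → ∅

DF(b1) = ["b1", "b3"]

Answer: ["b1", "b3"]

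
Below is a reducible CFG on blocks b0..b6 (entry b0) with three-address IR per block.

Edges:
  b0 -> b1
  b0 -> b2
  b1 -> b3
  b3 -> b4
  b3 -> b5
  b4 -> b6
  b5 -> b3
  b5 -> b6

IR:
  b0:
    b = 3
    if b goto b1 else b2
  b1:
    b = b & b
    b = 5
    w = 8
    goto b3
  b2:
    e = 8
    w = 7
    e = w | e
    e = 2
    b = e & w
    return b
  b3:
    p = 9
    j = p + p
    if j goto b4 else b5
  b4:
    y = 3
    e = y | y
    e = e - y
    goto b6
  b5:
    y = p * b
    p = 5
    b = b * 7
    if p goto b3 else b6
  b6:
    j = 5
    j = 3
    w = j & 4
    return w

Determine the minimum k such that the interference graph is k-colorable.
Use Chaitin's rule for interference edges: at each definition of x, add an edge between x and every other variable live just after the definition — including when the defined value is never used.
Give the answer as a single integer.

Per-block:
  b0: def={b} ue=∅
  b1: def={b,w} ue={b}
  b2: def={b,e,w} ue=∅
  b3: def={j,p} ue=∅
  b4: def={e,y} ue=∅
  b5: def={b,p,y} ue={b,p}
  b6: def={j,w} ue=∅

Live sets:
  b0 li=∅ lo={b}
  b1 li={b} lo={b}
  b2 li=∅ lo=∅
  b3 li={b} lo={b,p}
  b4 li=∅ lo=∅
  b5 li={b,p} lo={b}
  b6 li=∅ lo=∅

Interference:
  b — {j,p,w,y}
  e — {w,y}
  j — {b,p}
  p — {b,j}
  w — {b,e}
  y — {b,e}

Colouring:
  clique {b,j,p} ⇒ need ≥ 3
  assign b→r0 e→r0 j→r1 p→r2 w→r1 y→r1 — no edge inside a register ⇒ χ ≤ 3
  χ = 3

Answer: 3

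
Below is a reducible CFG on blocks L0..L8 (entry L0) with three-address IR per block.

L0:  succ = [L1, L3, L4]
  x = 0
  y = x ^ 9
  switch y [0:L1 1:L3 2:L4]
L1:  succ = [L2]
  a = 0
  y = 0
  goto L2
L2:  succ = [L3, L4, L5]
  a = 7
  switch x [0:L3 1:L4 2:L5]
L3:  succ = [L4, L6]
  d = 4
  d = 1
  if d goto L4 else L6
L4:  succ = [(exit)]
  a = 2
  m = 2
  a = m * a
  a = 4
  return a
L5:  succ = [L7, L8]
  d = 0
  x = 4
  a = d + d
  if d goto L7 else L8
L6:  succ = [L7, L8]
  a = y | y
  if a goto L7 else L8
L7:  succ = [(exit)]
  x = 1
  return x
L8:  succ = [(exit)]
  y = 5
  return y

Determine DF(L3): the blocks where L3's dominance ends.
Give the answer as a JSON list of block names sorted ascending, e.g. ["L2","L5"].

idom tree: L1←L0 L2←L1 L3←L0 L4←L0 L5←L2 L6←L3 L7←L0 L8←L0
Join-block Dom:
  L3: preds {L0,L2}: {L0} ∩ {L0,L1,L2} = {L0}; idom=L0
  L4: preds {L0,L2,L3}: {L0} ∩ {L0,L1,L2} ∩ {L0,L3} = {L0}; idom=L0
  L7: preds {L5,L6}: {L0,L1,L2,L5} ∩ {L0,L3,L6} = {L0}; idom=L0
  L8: preds {L5,L6}: {L0,L1,L2,L5} ∩ {L0,L3,L6} = {L0}; idom=L0

Frontier:
  L3←L0: walk · to L0
  L3←L2: walk L2→L1 to L0
  L4←L0: walk · to L0
  L4←L2: walk L2→L1 to L0
  L4←L3: walk L3 to L0
  L7←L5: walk L5→L2→L1 to L0
  L7←L6: walk L6→L3 to L0
  L8←L5: walk L5→L2→L1 to L0
  L8←L6: walk L6→L3 to L0
  DF(L0)=∅
  DF(L1)={L3,L4,L7,L8}
  DF(L2)={L3,L4,L7,L8}
  DF(L3)={L4,L7,L8}
  DF(L4)=∅
  DF(L5)={L7,L8}
  DF(L6)={L7,L8}
  DF(L7)=∅
  DF(L8)=∅

DF(L3) = ["L4", "L7", "L8"]

Answer: ["L4", "L7", "L8"]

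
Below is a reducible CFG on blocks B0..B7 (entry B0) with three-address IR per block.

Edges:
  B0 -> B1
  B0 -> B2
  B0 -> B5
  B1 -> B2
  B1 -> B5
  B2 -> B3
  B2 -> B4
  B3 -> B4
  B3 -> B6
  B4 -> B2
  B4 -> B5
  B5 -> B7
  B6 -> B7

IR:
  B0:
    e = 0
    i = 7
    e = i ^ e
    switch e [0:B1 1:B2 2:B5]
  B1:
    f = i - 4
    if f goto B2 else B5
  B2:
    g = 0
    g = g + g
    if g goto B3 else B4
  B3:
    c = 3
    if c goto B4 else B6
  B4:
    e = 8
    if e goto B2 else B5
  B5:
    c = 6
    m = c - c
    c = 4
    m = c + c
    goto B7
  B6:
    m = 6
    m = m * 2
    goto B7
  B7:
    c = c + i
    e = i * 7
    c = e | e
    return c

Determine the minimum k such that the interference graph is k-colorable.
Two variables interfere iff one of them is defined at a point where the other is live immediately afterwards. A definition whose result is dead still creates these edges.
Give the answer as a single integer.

Per-block:
  B0: def={e,i} ue=∅
  B1: def={f} ue={i}
  B2: def={g} ue=∅
  B3: def={c} ue=∅
  B4: def={e} ue=∅
  B5: def={c,m} ue=∅
  B6: def={m} ue=∅
  B7: def={c,e} ue={c,i}

Liveness:
  B0 li=∅ lo={i}
  B1 li={i} lo={i}
  B2 li={i} lo={i}
  B3 li={i} lo={c,i}
  B4 li={i} lo={i}
  B5 li={i} lo={c,i}
  B6 li={c,i} lo={c,i}
  B7 li={c,i} lo=∅

Interference:
  c: {i,m}
  e: {i}
  f: {i}
  g: {i}
  i: {c,e,f,g,m}
  m: {c,i}

Colouring:
  {c,i,m} pairwise interfere (3-clique) ⇒ χ ≥ 3
  assign c→c1 e→c1 f→c1 g→c1 i→c0 m→c2 — no edge inside a register ⇒ χ ≤ 3
  χ = 3

Answer: 3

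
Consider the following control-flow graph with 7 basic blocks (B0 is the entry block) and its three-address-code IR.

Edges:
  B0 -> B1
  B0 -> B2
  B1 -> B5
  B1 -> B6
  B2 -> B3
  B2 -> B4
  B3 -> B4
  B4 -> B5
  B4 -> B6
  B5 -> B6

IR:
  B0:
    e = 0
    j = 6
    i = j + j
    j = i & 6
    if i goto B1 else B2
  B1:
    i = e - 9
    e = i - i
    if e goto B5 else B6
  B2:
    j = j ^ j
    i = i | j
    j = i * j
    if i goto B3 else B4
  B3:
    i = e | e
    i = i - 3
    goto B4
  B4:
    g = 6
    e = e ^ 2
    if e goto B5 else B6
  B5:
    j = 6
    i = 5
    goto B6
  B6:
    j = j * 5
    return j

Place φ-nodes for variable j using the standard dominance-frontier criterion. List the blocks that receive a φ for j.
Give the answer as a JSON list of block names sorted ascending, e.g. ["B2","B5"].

Answer: ["B5", "B6"]

Derivation:
idom tree: B1←B0 B2←B0 B3←B2 B4←B2 B5←B0 B6←B0
Dom∩ at merges:
  B4: preds {B2,B3}: {B0,B2} ∩ {B0,B2,B3} = {B0,B2}; idom=B2
  B5: preds {B1,B4}: {B0,B1} ∩ {B0,B2,B4} = {B0}; idom=B0
  B6: preds {B1,B4,B5}: {B0,B1} ∩ {B0,B2,B4} ∩ {B0,B5} = {B0}; idom=B0

DF derivation:
  B4←B2: walk · to B2
  B4←B3: walk B3 to B2
  B5←B1: walk B1 to B0
  B5←B4: walk B4→B2 to B0
  B6←B1: walk B1 to B0
  B6←B4: walk B4→B2 to B0
  B6←B5: walk B5 to B0
  DF(B0)=∅
  DF(B1)={B5,B6}
  DF(B2)={B5,B6}
  DF(B3)={B4}
  DF(B4)={B5,B6}
  DF(B5)={B6}
  DF(B6)=∅

φ for j: defs {B0,B2,B5,B6}
  DF⁺ = {B5,B6}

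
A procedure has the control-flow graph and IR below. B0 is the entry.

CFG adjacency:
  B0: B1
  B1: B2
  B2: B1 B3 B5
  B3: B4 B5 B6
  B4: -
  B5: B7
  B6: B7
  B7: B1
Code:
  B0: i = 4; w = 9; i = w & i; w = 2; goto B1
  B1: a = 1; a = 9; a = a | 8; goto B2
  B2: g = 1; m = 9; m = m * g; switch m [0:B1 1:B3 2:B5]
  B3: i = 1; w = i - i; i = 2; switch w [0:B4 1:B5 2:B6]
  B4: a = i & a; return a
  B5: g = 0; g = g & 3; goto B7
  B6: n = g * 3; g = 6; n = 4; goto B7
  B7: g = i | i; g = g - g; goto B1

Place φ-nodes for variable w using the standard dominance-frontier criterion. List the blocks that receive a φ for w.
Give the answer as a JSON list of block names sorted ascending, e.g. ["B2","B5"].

Answer: ["B1", "B5", "B7"]

Derivation:
idom tree: B1←B0 B2←B1 B3←B2 B4←B3 B5←B2 B6←B3 B7←B2
Dom at joins:
  B1: preds {B0,B2,B7}: {B0} ∩ {B0,B1,B2} ∩ {B0,B1,B2,B7} = {B0}; idom=B0
  B5: preds {B2,B3}: {B0,B1,B2} ∩ {B0,B1,B2,B3} = {B0,B1,B2}; idom=B2
  B7: preds {B5,B6}: {B0,B1,B2,B5} ∩ {B0,B1,B2,B3,B6} = {B0,B1,B2}; idom=B2

Frontier:
  B1←B0: walk · to B0
  B1←B2: walk B2→B1 to B0
  B1←B7: walk B7→B2→B1 to B0
  B5←B2: walk · to B2
  B5←B3: walk B3 to B2
  B7←B5: walk B5 to B2
  B7←B6: walk B6→B3 to B2
  B0 → ∅
  B1 → {B1}
  B2 → {B1}
  B3 → {B5,B7}
  B4 → ∅
  B5 → {B7}
  B6 → {B7}
  B7 → {B1}

φ for w: defs {B0,B3}
  DF⁺ = {B1,B5,B7}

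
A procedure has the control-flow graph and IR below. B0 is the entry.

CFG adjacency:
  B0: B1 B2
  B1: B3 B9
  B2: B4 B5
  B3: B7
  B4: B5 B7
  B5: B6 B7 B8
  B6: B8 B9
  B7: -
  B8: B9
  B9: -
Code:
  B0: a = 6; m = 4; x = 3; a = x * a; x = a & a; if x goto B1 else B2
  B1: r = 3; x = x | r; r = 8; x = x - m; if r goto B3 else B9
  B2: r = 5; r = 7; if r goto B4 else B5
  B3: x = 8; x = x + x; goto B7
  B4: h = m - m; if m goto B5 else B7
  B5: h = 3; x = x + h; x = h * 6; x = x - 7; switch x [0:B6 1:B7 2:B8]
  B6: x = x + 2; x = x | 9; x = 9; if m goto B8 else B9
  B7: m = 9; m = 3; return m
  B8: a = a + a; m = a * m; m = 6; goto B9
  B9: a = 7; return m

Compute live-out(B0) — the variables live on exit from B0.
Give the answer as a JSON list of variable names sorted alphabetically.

Block summaries:
  B0: {a,m,x} / ∅
  B1: {r,x} / {m,x}
  B2: {r} / ∅
  B3: {x} / ∅
  B4: {h} / {m}
  B5: {h,x} / {x}
  B6: {x} / {m,x}
  B7: {m} / ∅
  B8: {a,m} / {a,m}
  B9: {a} / {m}

Live sets:
  B0 li=∅ lo={a,m,x}
  B1 li={m,x} lo={m}
  B2 li={a,m,x} lo={a,m,x}
  B3 li=∅ lo=∅
  B4 li={a,m,x} lo={a,m,x}
  B5 li={a,m,x} lo={a,m,x}
  B6 li={a,m,x} lo={a,m}
  B7 li=∅ lo=∅
  B8 li={a,m} lo={m}
  B9 li={m} lo=∅

live-out(B0) = ["a", "m", "x"]

Answer: ["a", "m", "x"]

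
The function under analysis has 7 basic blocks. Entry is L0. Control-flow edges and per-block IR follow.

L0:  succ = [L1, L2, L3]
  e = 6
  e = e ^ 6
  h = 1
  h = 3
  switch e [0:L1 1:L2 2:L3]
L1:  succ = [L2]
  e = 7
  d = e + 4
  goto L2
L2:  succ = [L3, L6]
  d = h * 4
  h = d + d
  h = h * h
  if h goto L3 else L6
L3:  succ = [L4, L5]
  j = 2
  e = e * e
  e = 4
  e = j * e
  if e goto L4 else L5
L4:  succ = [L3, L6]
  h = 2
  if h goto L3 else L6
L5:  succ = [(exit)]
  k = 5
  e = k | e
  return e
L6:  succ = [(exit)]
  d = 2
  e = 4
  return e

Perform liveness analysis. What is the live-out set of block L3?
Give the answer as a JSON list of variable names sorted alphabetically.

Answer: ["e"]

Derivation:
Block summaries:
  L0 def {e,h} use ∅
  L1 def {d,e} use ∅
  L2 def {d,h} use {h}
  L3 def {e,j} use {e}
  L4 def {h} use ∅
  L5 def {e,k} use {e}
  L6 def {d,e} use ∅

Backward fixpoint:
  L0 li=∅ lo={e,h}
  L1 li={h} lo={e,h}
  L2 li={e,h} lo={e}
  L3 li={e} lo={e}
  L4 li={e} lo={e}
  L5 li={e} lo=∅
  L6 li=∅ lo=∅

live-out(L3) = ["e"]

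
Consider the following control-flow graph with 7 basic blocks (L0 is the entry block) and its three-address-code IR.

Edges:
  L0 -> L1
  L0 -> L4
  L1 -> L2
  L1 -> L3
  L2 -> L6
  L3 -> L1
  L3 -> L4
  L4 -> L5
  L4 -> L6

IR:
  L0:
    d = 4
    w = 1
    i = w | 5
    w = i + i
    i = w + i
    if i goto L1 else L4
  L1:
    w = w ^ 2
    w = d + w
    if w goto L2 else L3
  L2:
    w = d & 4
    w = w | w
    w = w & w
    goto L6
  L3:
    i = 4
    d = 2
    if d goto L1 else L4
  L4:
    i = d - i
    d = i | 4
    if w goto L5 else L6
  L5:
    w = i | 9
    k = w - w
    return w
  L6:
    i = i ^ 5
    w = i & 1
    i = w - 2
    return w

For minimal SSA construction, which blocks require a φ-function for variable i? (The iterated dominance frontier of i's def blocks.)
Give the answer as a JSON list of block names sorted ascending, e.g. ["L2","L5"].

Answer: ["L1", "L4", "L6"]

Derivation:
idom tree: L1←L0 L2←L1 L3←L1 L4←L0 L5←L4 L6←L0
Dom at joins:
  L1: preds {L0,L3}: {L0} ∩ {L0,L1,L3} = {L0}; idom=L0
  L4: preds {L0,L3}: {L0} ∩ {L0,L1,L3} = {L0}; idom=L0
  L6: preds {L2,L4}: {L0,L1,L2} ∩ {L0,L4} = {L0}; idom=L0

Frontier:
  join L1 pred L0: · stop@L0
  join L1 pred L3: L3→L1 stop@L0
  join L4 pred L0: · stop@L0
  join L4 pred L3: L3→L1 stop@L0
  join L6 pred L2: L2→L1 stop@L0
  join L6 pred L4: L4 stop@L0
  L0: DF=∅
  L1: DF={L1,L4,L6}
  L2: DF={L6}
  L3: DF={L1,L4}
  L4: DF={L6}
  L5: DF=∅
  L6: DF=∅

φ for i: defs {L0,L3,L4,L6}
  DF⁺ = {L1,L4,L6}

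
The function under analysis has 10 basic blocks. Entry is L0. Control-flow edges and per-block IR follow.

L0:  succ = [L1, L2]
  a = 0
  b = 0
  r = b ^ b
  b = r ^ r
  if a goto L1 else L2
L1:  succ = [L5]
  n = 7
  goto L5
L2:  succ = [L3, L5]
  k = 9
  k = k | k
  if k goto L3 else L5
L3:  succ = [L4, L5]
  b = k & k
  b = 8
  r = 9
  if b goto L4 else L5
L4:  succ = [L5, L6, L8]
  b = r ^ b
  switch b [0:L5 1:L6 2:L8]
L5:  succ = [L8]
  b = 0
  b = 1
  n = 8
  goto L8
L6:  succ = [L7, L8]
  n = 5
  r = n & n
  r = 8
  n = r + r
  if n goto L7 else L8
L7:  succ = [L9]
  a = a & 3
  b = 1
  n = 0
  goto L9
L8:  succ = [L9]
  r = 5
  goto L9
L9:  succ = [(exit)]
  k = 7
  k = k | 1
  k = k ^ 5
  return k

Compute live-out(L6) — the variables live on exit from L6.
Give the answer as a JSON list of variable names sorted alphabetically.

Per-block:
  L0: def={a,b,r} ue=∅
  L1: def={n} ue=∅
  L2: def={k} ue=∅
  L3: def={b,r} ue={k}
  L4: def={b} ue={b,r}
  L5: def={b,n} ue=∅
  L6: def={n,r} ue=∅
  L7: def={a,b,n} ue={a}
  L8: def={r} ue=∅
  L9: def={k} ue=∅

Backward fixpoint:
  L0 li=∅ lo={a}
  L1 li=∅ lo=∅
  L2 li={a} lo={a,k}
  L3 li={a,k} lo={a,b,r}
  L4 li={a,b,r} lo={a}
  L5 li=∅ lo=∅
  L6 li={a} lo={a}
  L7 li={a} lo=∅
  L8 li=∅ lo=∅
  L9 li=∅ lo=∅

live-out(L6) = ["a"]

Answer: ["a"]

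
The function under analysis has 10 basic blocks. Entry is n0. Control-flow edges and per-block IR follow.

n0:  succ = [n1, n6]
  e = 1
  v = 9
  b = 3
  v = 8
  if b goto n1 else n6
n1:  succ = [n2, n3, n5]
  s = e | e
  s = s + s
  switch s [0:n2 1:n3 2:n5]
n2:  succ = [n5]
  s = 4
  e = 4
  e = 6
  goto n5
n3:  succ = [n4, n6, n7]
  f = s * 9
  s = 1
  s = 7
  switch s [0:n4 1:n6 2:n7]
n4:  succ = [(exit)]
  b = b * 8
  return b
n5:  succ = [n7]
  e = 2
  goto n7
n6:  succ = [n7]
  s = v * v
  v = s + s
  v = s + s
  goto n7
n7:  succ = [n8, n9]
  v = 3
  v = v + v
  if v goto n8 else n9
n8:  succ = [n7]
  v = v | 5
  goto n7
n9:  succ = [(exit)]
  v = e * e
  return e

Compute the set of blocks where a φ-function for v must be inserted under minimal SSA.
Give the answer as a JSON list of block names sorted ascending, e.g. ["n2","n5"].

Answer: ["n7"]

Analysis:
idom tree: n1←n0 n2←n1 n3←n1 n4←n3 n5←n1 n6←n0 n7←n0 n8←n7 n9←n7
Dom at joins:
  n5: preds {n1,n2}: {n0,n1} ∩ {n0,n1,n2} = {n0,n1}; idom=n1
  n6: preds {n0,n3}: {n0} ∩ {n0,n1,n3} = {n0}; idom=n0
  n7: preds {n3,n5,n6,n8}: {n0,n1,n3} ∩ {n0,n1,n5} ∩ {n0,n6} ∩ {n0,n7,n8} = {n0}; idom=n0

DF walk-up:
  join n5 pred n1: · stop@n1
  join n5 pred n2: n2 stop@n1
  join n6 pred n0: · stop@n0
  join n6 pred n3: n3→n1 stop@n0
  join n7 pred n3: n3→n1 stop@n0
  join n7 pred n5: n5→n1 stop@n0
  join n7 pred n6: n6 stop@n0
  join n7 pred n8: n8→n7 stop@n0
  DF(n0)=∅
  DF(n1)={n6,n7}
  DF(n2)={n5}
  DF(n3)={n6,n7}
  DF(n4)=∅
  DF(n5)={n7}
  DF(n6)={n7}
  DF(n7)={n7}
  DF(n8)={n7}
  DF(n9)=∅

φ for v: defs {n0,n6,n7,n8,n9}
  DF⁺ = {n7}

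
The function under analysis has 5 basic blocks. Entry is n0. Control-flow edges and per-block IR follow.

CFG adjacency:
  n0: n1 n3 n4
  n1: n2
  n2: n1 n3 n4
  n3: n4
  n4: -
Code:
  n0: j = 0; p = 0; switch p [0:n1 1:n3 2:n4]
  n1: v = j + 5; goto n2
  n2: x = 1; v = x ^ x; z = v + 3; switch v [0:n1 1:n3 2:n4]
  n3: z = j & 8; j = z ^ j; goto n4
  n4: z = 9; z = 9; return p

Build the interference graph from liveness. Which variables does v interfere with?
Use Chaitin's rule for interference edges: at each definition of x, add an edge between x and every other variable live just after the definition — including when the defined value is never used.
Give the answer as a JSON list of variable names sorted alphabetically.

def/use:
  n0 def {j,p} use ∅
  n1 def {v} use {j}
  n2 def {v,x,z} use ∅
  n3 def {j,z} use {j}
  n4 def {z} use {p}

Liveness:
  n0: in=∅ out={j,p}
  n1: in={j,p} out={j,p}
  n2: in={j,p} out={j,p}
  n3: in={j,p} out={p}
  n4: in={p} out=∅

Interfere edges:
  j: {p,v,x,z}
  p: {j,v,x,z}
  v: {j,p,z}
  x: {j,p}
  z: {j,p,v}

N(v) = ["j", "p", "z"]

Answer: ["j", "p", "z"]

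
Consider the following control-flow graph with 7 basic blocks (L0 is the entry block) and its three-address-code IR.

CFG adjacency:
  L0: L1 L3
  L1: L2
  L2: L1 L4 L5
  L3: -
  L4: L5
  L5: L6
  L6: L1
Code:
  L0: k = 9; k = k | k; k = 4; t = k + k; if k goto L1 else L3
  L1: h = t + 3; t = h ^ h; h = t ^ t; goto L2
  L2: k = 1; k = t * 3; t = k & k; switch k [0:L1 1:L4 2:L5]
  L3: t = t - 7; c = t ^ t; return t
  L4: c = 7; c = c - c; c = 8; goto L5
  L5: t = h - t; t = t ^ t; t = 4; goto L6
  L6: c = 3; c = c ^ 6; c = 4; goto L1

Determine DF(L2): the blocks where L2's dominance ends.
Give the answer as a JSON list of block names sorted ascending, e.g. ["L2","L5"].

Answer: ["L1"]

Analysis:
idom tree: L1←L0 L2←L1 L3←L0 L4←L2 L5←L2 L6←L5
Join-block Dom:
  L1: preds {L0,L2,L6}: {L0} ∩ {L0,L1,L2} ∩ {L0,L1,L2,L5,L6} = {L0}; idom=L0
  L5: preds {L2,L4}: {L0,L1,L2} ∩ {L0,L1,L2,L4} = {L0,L1,L2}; idom=L2

Frontier:
  join L1 pred L0: · stop@L0
  join L1 pred L2: L2→L1 stop@L0
  join L1 pred L6: L6→L5→L2→L1 stop@L0
  join L5 pred L2: · stop@L2
  join L5 pred L4: L4 stop@L2
  L0: DF=∅
  L1: DF={L1}
  L2: DF={L1}
  L3: DF=∅
  L4: DF={L5}
  L5: DF={L1}
  L6: DF={L1}

DF(L2) = ["L1"]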